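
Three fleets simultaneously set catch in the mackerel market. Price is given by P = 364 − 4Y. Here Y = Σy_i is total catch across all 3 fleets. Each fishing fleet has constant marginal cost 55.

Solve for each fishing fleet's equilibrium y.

A representative fishing fleet's profit is π_i = y_i(364 − 4Y) − 55y_i, with Y = y_i + Σ_{j≠i} y_j.
First-order condition: 309 − 8y_i − 4Σ_{j≠i} y_j = 0.
With identical fishing fleets, set every y_j = y: then 309 − 8y − 8y = 0, i.e. y = 309/16 = 19.3125.

19.3125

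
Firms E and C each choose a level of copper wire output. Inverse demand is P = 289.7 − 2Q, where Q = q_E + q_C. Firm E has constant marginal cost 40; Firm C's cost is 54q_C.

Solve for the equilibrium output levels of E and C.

43.95, 36.95

Firm E's profit: π = q_E(289.7 − 2(q_E + q_C)) − 40q_E.
∂π/∂q_E = 249.7 − 4q_E − 2q_C = 0, so q_E = 62.425 − 0.5q_C.
By the same steps for C: q_C = 58.925 − 0.5q_E.
Plugging q_C into E's best response: q_E = 62.425 − 0.5(58.925 − 0.5q_E) ⇒ 0.75q_E = 32.9625, so q_E = 43.95.
Then q_C = 58.925 − 0.5·43.95 = 36.95.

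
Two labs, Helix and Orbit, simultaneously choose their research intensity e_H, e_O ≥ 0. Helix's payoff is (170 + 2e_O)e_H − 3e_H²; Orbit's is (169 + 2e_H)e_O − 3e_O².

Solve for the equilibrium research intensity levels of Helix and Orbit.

42.4375, 42.3125

Expanding Helix's payoff: 170e_H + 2e_Oe_H − 3e_H².
∂π/∂e_H = 170 + 2e_O − 6e_H = 0, so e_H = 85/3 + (1/3)e_O.
Likewise for Orbit: e_O = 169/6 + (1/3)e_H.
Substituting the second reaction function into the first: e_H = 85/3 + (1/3)(169/6 + (1/3)e_H), which gives (8/9)e_H = 679/18 ⇒ e_H = 42.4375.
Then e_O = 169/6 + (1/3)·42.4375 = 42.3125.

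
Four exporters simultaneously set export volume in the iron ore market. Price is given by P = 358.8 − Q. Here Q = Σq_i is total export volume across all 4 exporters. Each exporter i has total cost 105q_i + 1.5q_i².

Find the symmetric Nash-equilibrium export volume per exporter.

31.725

A representative exporter's profit is π_i = q_i(358.8 − Q) − 105q_i − 1.5q_i², with Q = q_i + Σ_{j≠i} q_j.
First-order condition: 253.8 − 5q_i − Σ_{j≠i} q_j = 0.
With identical exporters, set every q_j = q: then 253.8 − 5q − 3q = 0, i.e. q = 253.8/8 = 31.725.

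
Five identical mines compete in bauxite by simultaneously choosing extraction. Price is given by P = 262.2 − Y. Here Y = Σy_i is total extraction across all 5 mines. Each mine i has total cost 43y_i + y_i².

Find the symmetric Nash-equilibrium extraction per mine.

27.4

A representative mine's profit is π_i = y_i(262.2 − Y) − 43y_i − y_i², with Y = y_i + Σ_{j≠i} y_j.
First-order condition: 219.2 − 4y_i − Σ_{j≠i} y_j = 0.
Imposing symmetry (y_j = y for all j) turns Σ_{j≠i} y_j into 4y, so 219.2 = 8y and y = 27.4.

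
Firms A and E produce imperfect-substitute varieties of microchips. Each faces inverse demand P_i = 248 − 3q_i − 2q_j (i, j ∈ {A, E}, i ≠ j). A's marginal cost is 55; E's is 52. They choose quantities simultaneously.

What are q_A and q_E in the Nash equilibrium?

23.9375, 24.6875

Firm A's profit: π = q_A(248 − 3q_A − 2q_E) − 55q_A.
∂π/∂q_A = 193 − 6q_A − 2q_E = 0 ⇒ q_A = 193/6 − (1/3)q_E.
Similarly q_E = 98/3 − (1/3)q_A.
Substituting the second reaction function into the first: q_A = 193/6 − (1/3)(98/3 − (1/3)q_A), which gives (8/9)q_A = 383/18 ⇒ q_A = 23.9375.
Then q_E = 98/3 − (1/3)·23.9375 = 24.6875.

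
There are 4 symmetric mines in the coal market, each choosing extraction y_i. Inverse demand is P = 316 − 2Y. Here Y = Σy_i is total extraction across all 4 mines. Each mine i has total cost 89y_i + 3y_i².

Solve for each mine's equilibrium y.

A representative mine's profit is π_i = y_i(316 − 2Y) − 89y_i − 3y_i², with Y = y_i + Σ_{j≠i} y_j.
First-order condition: 227 − 10y_i − 2Σ_{j≠i} y_j = 0.
In a symmetric equilibrium every mine chooses the same y, so Σ_{j≠i} y_j = 3y. The condition becomes 227 − 16y = 0, giving y = 227/16 = 14.1875.

14.1875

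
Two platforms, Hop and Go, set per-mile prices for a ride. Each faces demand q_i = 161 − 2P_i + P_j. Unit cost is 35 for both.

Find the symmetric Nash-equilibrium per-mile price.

Hop's profit: π = (P_{Hop} − 35)(161 − 2P_{Hop} + P_{Go}).
∂π/∂P_{Hop} = 231 − 4P_{Hop} + P_{Go} = 0 ⇒ P_{Hop} = 57.75 + 0.25P_{Go}.
By symmetry P_{Go} = P_{Hop}; substituting into the reaction function, 0.75P_{Hop} = 57.75 and P_{Hop} = 77.

77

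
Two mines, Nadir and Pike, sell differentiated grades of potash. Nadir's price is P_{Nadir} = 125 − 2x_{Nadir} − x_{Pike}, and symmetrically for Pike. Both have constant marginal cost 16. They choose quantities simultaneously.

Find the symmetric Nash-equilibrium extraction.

Mine Nadir's profit: π = x_{Nadir}(125 − 2x_{Nadir} − x_{Pike}) − 16x_{Nadir}.
∂π/∂x_{Nadir} = 109 − 4x_{Nadir} − x_{Pike} = 0 ⇒ x_{Nadir} = 27.25 − 0.25x_{Pike}.
Setting x_{Nadir} = x_{Pike} in the reaction function: x_{Nadir} = 27.25 − 0.25x_{Nadir}, so x_{Nadir} = 27.25 / 1.25 = 21.8.

21.8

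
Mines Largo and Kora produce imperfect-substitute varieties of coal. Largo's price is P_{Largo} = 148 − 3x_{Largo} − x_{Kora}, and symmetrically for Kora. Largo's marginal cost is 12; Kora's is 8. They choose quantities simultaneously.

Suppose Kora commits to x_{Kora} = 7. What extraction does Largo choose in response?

Mine Largo's profit: π = x_{Largo}(148 − 3x_{Largo} − x_{Kora}) − 12x_{Largo}.
∂π/∂x_{Largo} = 136 − 6x_{Largo} − x_{Kora} = 0 ⇒ x_{Largo} = 68/3 − (1/6)x_{Kora}.
At x_{Kora} = 7: x_{Largo} = 68/3 − (1/6)·7 = 21.5.

21.5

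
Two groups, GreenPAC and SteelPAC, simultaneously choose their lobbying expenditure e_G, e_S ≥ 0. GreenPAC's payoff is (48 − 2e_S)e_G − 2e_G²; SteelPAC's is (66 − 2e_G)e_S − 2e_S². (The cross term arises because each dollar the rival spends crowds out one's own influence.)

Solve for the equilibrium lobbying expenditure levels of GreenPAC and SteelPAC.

Expanding GreenPAC's payoff: 48e_G − 2e_Se_G − 2e_G².
∂π/∂e_G = 48 − 2e_S − 4e_G = 0, so e_G = 12 − 0.5e_S.
Likewise for SteelPAC: e_S = 16.5 − 0.5e_G.
Substituting the second reaction function into the first: e_G = 12 − 0.5(16.5 − 0.5e_G), which gives 0.75e_G = 3.75 ⇒ e_G = 5.
Then e_S = 16.5 − 0.5·5 = 14.

5, 14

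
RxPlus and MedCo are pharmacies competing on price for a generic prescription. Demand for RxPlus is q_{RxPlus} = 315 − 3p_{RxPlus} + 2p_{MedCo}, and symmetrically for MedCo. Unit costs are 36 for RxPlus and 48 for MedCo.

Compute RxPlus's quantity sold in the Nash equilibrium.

RxPlus's profit: π = (p_{RxPlus} − 36)(315 − 3p_{RxPlus} + 2p_{MedCo}).
∂π/∂p_{RxPlus} = 423 − 6p_{RxPlus} + 2p_{MedCo} = 0 ⇒ p_{RxPlus} = 70.5 + (1/3)p_{MedCo}.
Similarly p_{MedCo} = 76.5 + (1/3)p_{RxPlus}.
Solving the two reaction functions simultaneously: (1 − (1/3)(1/3))p_{RxPlus} = 70.5 + (1/3)·76.5, so (8/9)p_{RxPlus} = 96 and p_{RxPlus} = 108.
Then p_{MedCo} = 76.5 + (1/3)·108 = 112.5.
q_{RxPlus} = 315 − 3·108 + 2·112.5 = 216.

216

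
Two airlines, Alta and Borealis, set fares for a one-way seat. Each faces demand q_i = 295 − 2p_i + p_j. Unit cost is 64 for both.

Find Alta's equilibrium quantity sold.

Alta's profit: π = (p_{Alta} − 64)(295 − 2p_{Alta} + p_{Borealis}).
∂π/∂p_{Alta} = 423 − 4p_{Alta} + p_{Borealis} = 0 ⇒ p_{Alta} = 105.75 + 0.25p_{Borealis}.
The game is symmetric, so in equilibrium p_{Borealis} = p_{Alta}: the reaction function gives 0.75p_{Alta} = 105.75, hence p_{Alta} = 141.
q_{Alta} = 295 − 2·141 + 141 = 154.

154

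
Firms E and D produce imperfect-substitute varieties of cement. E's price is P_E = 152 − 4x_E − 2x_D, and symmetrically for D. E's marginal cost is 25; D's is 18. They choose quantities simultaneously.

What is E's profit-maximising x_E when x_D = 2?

15.375

Firm E's profit: π = x_E(152 − 4x_E − 2x_D) − 25x_E.
∂π/∂x_E = 127 − 8x_E − 2x_D = 0 ⇒ x_E = 15.875 − 0.25x_D.
At x_D = 2: x_E = 15.875 − 0.25·2 = 15.375.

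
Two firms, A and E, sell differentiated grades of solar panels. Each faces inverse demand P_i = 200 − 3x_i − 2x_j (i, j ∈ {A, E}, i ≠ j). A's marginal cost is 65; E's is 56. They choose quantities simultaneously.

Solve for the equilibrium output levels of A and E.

16.3125, 18.5625

Firm A's profit: π = x_A(200 − 3x_A − 2x_E) − 65x_A.
∂π/∂x_A = 135 − 6x_A − 2x_E = 0 ⇒ x_A = 22.5 − (1/3)x_E.
Similarly x_E = 24 − (1/3)x_A.
Plugging x_E into A's best response: x_A = 22.5 − (1/3)(24 − (1/3)x_A) ⇒ (8/9)x_A = 14.5, so x_A = 16.3125.
Then x_E = 24 − (1/3)·16.3125 = 18.5625.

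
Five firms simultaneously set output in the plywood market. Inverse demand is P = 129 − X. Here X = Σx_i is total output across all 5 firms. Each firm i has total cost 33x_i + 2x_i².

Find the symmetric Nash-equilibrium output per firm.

9.6

A representative firm's profit is π_i = x_i(129 − X) − 33x_i − 2x_i², with X = x_i + Σ_{j≠i} x_j.
First-order condition: 96 − 6x_i − Σ_{j≠i} x_j = 0.
In a symmetric equilibrium every firm chooses the same x, so Σ_{j≠i} x_j = 4x. The condition becomes 96 − 10x = 0, giving x = 96/10 = 9.6.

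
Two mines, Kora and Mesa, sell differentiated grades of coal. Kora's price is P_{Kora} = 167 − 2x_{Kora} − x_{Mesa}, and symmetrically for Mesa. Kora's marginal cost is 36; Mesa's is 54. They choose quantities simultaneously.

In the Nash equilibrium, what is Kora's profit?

Mine Kora's profit: π = x_{Kora}(167 − 2x_{Kora} − x_{Mesa}) − 36x_{Kora}.
∂π/∂x_{Kora} = 131 − 4x_{Kora} − x_{Mesa} = 0 ⇒ x_{Kora} = 32.75 − 0.25x_{Mesa}.
Similarly x_{Mesa} = 28.25 − 0.25x_{Kora}.
Plugging x_{Mesa} into Kora's best response: x_{Kora} = 32.75 − 0.25(28.25 − 0.25x_{Kora}) ⇒ 0.9375x_{Kora} = 25.6875, so x_{Kora} = 27.4.
Then x_{Mesa} = 28.25 − 0.25·27.4 = 21.4.
P_{Kora} = 167 − 2·27.4 − 21.4 = 90.8.
Profit = (90.8 − 36)·27.4 = 1501.52.

1501.52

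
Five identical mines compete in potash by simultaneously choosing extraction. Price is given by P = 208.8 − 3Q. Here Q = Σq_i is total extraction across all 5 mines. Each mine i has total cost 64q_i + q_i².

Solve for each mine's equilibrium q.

A representative mine's profit is π_i = q_i(208.8 − 3Q) − 64q_i − q_i², with Q = q_i + Σ_{j≠i} q_j.
First-order condition: 144.8 − 8q_i − 3Σ_{j≠i} q_j = 0.
In a symmetric equilibrium every mine chooses the same q, so Σ_{j≠i} q_j = 4q. The condition becomes 144.8 − 20q = 0, giving q = 144.8/20 = 7.24.

7.24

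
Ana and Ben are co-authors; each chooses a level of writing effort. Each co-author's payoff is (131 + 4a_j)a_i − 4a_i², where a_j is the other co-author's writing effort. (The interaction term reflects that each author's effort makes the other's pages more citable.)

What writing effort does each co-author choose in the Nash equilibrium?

32.75

Ana's payoff is (131 + 4a_B)a_A − 4a_A².
∂π/∂a_A = 131 + 4a_B − 8a_A = 0, so a_A = 16.375 + 0.5a_B.
By symmetry a_B = a_A; substituting into the reaction function, 0.5a_A = 16.375 and a_A = 32.75.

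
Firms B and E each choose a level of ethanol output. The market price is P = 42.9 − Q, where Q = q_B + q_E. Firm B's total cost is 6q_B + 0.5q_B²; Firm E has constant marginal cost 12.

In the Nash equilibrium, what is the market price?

Firm B's profit: π = q_B(42.9 − (q_B + q_E)) − 6q_B − 0.5q_B².
∂π/∂q_B = 36.9 − 3q_B − q_E = 0, so q_B = 12.3 − (1/3)q_E.
For E: ∂π/∂q_E = 30.9 − 2q_E − q_B = 0 ⇒ q_E = 15.45 − 0.5q_B.
Plugging q_E into B's best response: q_B = 12.3 − (1/3)(15.45 − 0.5q_B) ⇒ (5/6)q_B = 7.15, so q_B = 8.58.
Then q_E = 15.45 − 0.5·8.58 = 11.16.
Equilibrium price: P = 42.9 − 19.74 = 23.16.

23.16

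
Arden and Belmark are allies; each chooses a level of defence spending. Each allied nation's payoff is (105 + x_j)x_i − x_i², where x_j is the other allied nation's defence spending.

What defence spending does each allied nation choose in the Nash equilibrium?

105

Arden's payoff is (105 + x_B)x_A − x_A².
∂π/∂x_A = 105 + x_B − 2x_A = 0, so x_A = 52.5 + 0.5x_B.
By symmetry x_B = x_A; substituting into the reaction function, 0.5x_A = 52.5 and x_A = 105.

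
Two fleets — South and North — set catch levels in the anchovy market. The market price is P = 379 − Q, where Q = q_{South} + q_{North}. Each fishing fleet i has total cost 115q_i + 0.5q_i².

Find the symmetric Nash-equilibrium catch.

66

Fishing fleet South's profit: π = q_{South}(379 − (q_{South} + q_{North})) − 115q_{South} − 0.5q_{South}².
∂π/∂q_{South} = 264 − 3q_{South} − q_{North} = 0, so q_{South} = 88 − (1/3)q_{North}.
The game is symmetric, so in equilibrium q_{North} = q_{South}: the reaction function gives (4/3)q_{South} = 88, hence q_{South} = 66.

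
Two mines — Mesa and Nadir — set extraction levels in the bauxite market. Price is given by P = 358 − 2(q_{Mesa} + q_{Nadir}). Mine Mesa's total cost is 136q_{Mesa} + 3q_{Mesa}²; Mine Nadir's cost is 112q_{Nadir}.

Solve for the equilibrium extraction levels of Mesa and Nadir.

11, 56

Mine Mesa's profit: π = q_{Mesa}(358 − 2(q_{Mesa} + q_{Nadir})) − 136q_{Mesa} − 3q_{Mesa}².
∂π/∂q_{Mesa} = 222 − 10q_{Mesa} − 2q_{Nadir} = 0, so q_{Mesa} = 22.2 − 0.2q_{Nadir}.
For Nadir: ∂π/∂q_{Nadir} = 246 − 4q_{Nadir} − 2q_{Mesa} = 0 ⇒ q_{Nadir} = 61.5 − 0.5q_{Mesa}.
Plugging q_{Nadir} into Mesa's best response: q_{Mesa} = 22.2 − 0.2(61.5 − 0.5q_{Mesa}) ⇒ 0.9q_{Mesa} = 9.9, so q_{Mesa} = 11.
Then q_{Nadir} = 61.5 − 0.5·11 = 56.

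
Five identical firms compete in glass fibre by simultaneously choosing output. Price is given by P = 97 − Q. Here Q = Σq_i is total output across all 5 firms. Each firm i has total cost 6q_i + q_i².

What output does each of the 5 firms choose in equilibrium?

11.375

A representative firm's profit is π_i = q_i(97 − Q) − 6q_i − q_i², with Q = q_i + Σ_{j≠i} q_j.
First-order condition: 91 − 4q_i − Σ_{j≠i} q_j = 0.
In a symmetric equilibrium every firm chooses the same q, so Σ_{j≠i} q_j = 4q. The condition becomes 91 − 8q = 0, giving q = 91/8 = 11.375.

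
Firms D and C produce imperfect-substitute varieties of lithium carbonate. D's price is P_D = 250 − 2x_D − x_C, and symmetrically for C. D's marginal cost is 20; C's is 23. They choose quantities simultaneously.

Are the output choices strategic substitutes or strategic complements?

Firm D's profit: π = x_D(250 − 2x_D − x_C) − 20x_D.
∂π/∂x_D = 230 − 4x_D − x_C = 0 ⇒ x_D = 57.5 − 0.25x_C.
The best-response slope dx_D/dx_C = −0.25 < 0: the reaction function is downward-sloping, so the choices are strategic substitutes.

strategic substitutes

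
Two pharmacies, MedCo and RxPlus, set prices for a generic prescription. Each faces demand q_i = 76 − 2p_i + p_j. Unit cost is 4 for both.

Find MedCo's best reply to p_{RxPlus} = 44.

MedCo's profit: π = (p_{MedCo} − 4)(76 − 2p_{MedCo} + p_{RxPlus}).
∂π/∂p_{MedCo} = 84 − 4p_{MedCo} + p_{RxPlus} = 0 ⇒ p_{MedCo} = 21 + 0.25p_{RxPlus}.
At p_{RxPlus} = 44: p_{MedCo} = 21 + 0.25·44 = 32.

32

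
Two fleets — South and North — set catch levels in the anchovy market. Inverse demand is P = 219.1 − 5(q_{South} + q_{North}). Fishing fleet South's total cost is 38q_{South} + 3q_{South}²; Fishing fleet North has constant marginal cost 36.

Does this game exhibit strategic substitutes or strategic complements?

strategic substitutes

Fishing fleet South's profit: π = q_{South}(219.1 − 5(q_{South} + q_{North})) − 38q_{South} − 3q_{South}².
∂π/∂q_{South} = 181.1 − 16q_{South} − 5q_{North} = 0, so q_{South} = 1811/160 − 0.3125q_{North}.
The best-response slope dq_{South}/dq_{North} = −0.3125 < 0: the reaction function is downward-sloping, so the choices are strategic substitutes.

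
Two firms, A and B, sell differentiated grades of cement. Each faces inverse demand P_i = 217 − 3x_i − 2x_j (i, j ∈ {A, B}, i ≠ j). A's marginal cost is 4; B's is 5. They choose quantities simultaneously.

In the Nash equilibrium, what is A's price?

84.0625

Firm A's profit: π = x_A(217 − 3x_A − 2x_B) − 4x_A.
∂π/∂x_A = 213 − 6x_A − 2x_B = 0 ⇒ x_A = 35.5 − (1/3)x_B.
Similarly x_B = 106/3 − (1/3)x_A.
Plugging x_B into A's best response: x_A = 35.5 − (1/3)(106/3 − (1/3)x_A) ⇒ (8/9)x_A = 427/18, so x_A = 26.6875.
Then x_B = 106/3 − (1/3)·26.6875 = 26.4375.
P_A = 217 − 3·26.6875 − 2·26.4375 = 84.0625.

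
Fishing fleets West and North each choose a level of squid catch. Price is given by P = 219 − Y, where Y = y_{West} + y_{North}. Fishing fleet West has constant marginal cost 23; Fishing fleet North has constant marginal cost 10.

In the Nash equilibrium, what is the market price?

84

Fishing fleet West's profit: π = y_{West}(219 − (y_{West} + y_{North})) − 23y_{West}.
∂π/∂y_{West} = 196 − 2y_{West} − y_{North} = 0, so y_{West} = 98 − 0.5y_{North}.
By the same steps for North: y_{North} = 104.5 − 0.5y_{West}.
Plugging y_{North} into West's best response: y_{West} = 98 − 0.5(104.5 − 0.5y_{West}) ⇒ 0.75y_{West} = 45.75, so y_{West} = 61.
Then y_{North} = 104.5 − 0.5·61 = 74.
Equilibrium price: P = 219 − 135 = 84.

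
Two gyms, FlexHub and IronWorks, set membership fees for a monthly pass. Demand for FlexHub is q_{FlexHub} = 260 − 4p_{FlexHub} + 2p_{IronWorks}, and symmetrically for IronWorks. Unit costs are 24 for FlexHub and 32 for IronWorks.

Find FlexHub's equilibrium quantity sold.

145.6

FlexHub's profit: π = (p_{FlexHub} − 24)(260 − 4p_{FlexHub} + 2p_{IronWorks}).
∂π/∂p_{FlexHub} = 356 − 8p_{FlexHub} + 2p_{IronWorks} = 0 ⇒ p_{FlexHub} = 44.5 + 0.25p_{IronWorks}.
Similarly p_{IronWorks} = 48.5 + 0.25p_{FlexHub}.
Substituting the second reaction function into the first: p_{FlexHub} = 44.5 + 0.25(48.5 + 0.25p_{FlexHub}), which gives 0.9375p_{FlexHub} = 56.625 ⇒ p_{FlexHub} = 60.4.
Then p_{IronWorks} = 48.5 + 0.25·60.4 = 63.6.
q_{FlexHub} = 260 − 4·60.4 + 2·63.6 = 145.6.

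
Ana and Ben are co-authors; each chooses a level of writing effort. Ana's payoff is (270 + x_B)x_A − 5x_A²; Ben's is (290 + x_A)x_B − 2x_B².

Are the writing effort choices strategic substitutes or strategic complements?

strategic complements

Expanding Ana's payoff: 270x_A + x_Bx_A − 5x_A².
∂π/∂x_A = 270 + x_B − 10x_A = 0, so x_A = 27 + 0.1x_B.
The best-response slope dx_A/dx_B = 0.1 > 0: the reaction function is upward-sloping, so the choices are strategic complements.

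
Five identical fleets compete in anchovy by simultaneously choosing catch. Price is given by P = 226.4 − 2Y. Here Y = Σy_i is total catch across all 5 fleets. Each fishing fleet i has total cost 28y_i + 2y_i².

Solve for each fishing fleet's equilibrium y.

12.4

A representative fishing fleet's profit is π_i = y_i(226.4 − 2Y) − 28y_i − 2y_i², with Y = y_i + Σ_{j≠i} y_j.
First-order condition: 198.4 − 8y_i − 2Σ_{j≠i} y_j = 0.
Imposing symmetry (y_j = y for all j) turns Σ_{j≠i} y_j into 4y, so 198.4 = 16y and y = 12.4.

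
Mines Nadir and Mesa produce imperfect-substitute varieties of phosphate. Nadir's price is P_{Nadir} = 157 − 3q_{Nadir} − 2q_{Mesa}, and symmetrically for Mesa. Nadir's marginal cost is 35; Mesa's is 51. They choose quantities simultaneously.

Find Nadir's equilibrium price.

83.75

Mine Nadir's profit: π = q_{Nadir}(157 − 3q_{Nadir} − 2q_{Mesa}) − 35q_{Nadir}.
∂π/∂q_{Nadir} = 122 − 6q_{Nadir} − 2q_{Mesa} = 0 ⇒ q_{Nadir} = 61/3 − (1/3)q_{Mesa}.
Similarly q_{Mesa} = 53/3 − (1/3)q_{Nadir}.
Plugging q_{Mesa} into Nadir's best response: q_{Nadir} = 61/3 − (1/3)(53/3 − (1/3)q_{Nadir}) ⇒ (8/9)q_{Nadir} = 130/9, so q_{Nadir} = 16.25.
Then q_{Mesa} = 53/3 − (1/3)·16.25 = 12.25.
P_{Nadir} = 157 − 3·16.25 − 2·12.25 = 83.75.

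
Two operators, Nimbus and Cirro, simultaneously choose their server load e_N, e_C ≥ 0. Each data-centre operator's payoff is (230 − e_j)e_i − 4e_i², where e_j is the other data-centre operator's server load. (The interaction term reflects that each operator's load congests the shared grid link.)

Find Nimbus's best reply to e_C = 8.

Nimbus's payoff is (230 − e_C)e_N − 4e_N².
∂π/∂e_N = 230 − e_C − 8e_N = 0, so e_N = 28.75 − 0.125e_C.
At e_C = 8: e_N = 28.75 − 0.125·8 = 27.75.

27.75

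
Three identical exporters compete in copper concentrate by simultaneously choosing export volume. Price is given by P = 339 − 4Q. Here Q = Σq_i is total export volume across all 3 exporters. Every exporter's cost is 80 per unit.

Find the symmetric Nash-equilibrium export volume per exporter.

16.1875

A representative exporter's profit is π_i = q_i(339 − 4Q) − 80q_i, with Q = q_i + Σ_{j≠i} q_j.
First-order condition: 259 − 8q_i − 4Σ_{j≠i} q_j = 0.
In a symmetric equilibrium every exporter chooses the same q, so Σ_{j≠i} q_j = 2q. The condition becomes 259 − 16q = 0, giving q = 259/16 = 16.1875.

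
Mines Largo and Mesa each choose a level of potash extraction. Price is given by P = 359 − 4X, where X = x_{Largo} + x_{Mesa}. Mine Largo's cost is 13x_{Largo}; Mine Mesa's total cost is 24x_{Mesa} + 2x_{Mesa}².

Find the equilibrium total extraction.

51.35

Mine Largo's profit: π = x_{Largo}(359 − 4(x_{Largo} + x_{Mesa})) − 13x_{Largo}.
∂π/∂x_{Largo} = 346 − 8x_{Largo} − 4x_{Mesa} = 0, so x_{Largo} = 43.25 − 0.5x_{Mesa}.
For Mesa: ∂π/∂x_{Mesa} = 335 − 12x_{Mesa} − 4x_{Largo} = 0 ⇒ x_{Mesa} = 335/12 − (1/3)x_{Largo}.
Substituting the second reaction function into the first: x_{Largo} = 43.25 − 0.5(335/12 − (1/3)x_{Largo}), which gives (5/6)x_{Largo} = 703/24 ⇒ x_{Largo} = 35.15.
Then x_{Mesa} = 335/12 − (1/3)·35.15 = 16.2.
Total extraction: 35.15 + 16.2 = 51.35.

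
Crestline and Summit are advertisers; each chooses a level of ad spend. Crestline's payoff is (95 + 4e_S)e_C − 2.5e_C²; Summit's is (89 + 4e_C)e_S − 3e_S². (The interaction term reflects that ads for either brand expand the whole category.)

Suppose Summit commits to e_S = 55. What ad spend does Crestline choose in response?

63

Expanding Crestline's payoff: 95e_C + 4e_Se_C − 2.5e_C².
∂π/∂e_C = 95 + 4e_S − 5e_C = 0, so e_C = 19 + 0.8e_S.
At e_S = 55: e_C = 19 + 0.8·55 = 63.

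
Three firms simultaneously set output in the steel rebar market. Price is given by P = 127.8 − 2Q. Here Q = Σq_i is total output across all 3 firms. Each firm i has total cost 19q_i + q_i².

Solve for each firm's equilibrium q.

A representative firm's profit is π_i = q_i(127.8 − 2Q) − 19q_i − q_i², with Q = q_i + Σ_{j≠i} q_j.
First-order condition: 108.8 − 6q_i − 2Σ_{j≠i} q_j = 0.
In a symmetric equilibrium every firm chooses the same q, so Σ_{j≠i} q_j = 2q. The condition becomes 108.8 − 10q = 0, giving q = 108.8/10 = 10.88.

10.88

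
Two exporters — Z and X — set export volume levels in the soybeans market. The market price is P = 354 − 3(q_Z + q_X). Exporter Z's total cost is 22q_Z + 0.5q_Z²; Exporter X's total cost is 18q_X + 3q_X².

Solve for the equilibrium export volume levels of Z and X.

Exporter Z's profit: π = q_Z(354 − 3(q_Z + q_X)) − 22q_Z − 0.5q_Z².
∂π/∂q_Z = 332 − 7q_Z − 3q_X = 0, so q_Z = 332/7 − (3/7)q_X.
For X: ∂π/∂q_X = 336 − 12q_X − 3q_Z = 0 ⇒ q_X = 28 − 0.25q_Z.
Substituting the second reaction function into the first: q_Z = 332/7 − (3/7)(28 − 0.25q_Z), which gives (25/28)q_Z = 248/7 ⇒ q_Z = 39.68.
Then q_X = 28 − 0.25·39.68 = 18.08.

39.68, 18.08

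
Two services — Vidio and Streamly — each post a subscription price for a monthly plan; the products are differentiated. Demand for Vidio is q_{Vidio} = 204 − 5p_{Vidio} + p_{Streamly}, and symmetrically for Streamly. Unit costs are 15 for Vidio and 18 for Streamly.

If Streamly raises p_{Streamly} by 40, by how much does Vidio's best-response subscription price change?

4

Vidio's profit: π = (p_{Vidio} − 15)(204 − 5p_{Vidio} + p_{Streamly}).
∂π/∂p_{Vidio} = 279 − 10p_{Vidio} + p_{Streamly} = 0 ⇒ p_{Vidio} = 27.9 + 0.1p_{Streamly}.
The reaction-function slope is 0.1, so a 40-unit rise in p_{Streamly} moves p_{Vidio} by 0.1 × 40 = 4. Vidio's best response rises — the actions are strategic complements.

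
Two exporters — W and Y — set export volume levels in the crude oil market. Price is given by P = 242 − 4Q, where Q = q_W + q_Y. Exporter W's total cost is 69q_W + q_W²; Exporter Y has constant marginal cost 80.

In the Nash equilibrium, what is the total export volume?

Exporter W's profit: π = q_W(242 − 4(q_W + q_Y)) − 69q_W − q_W².
∂π/∂q_W = 173 − 10q_W − 4q_Y = 0, so q_W = 17.3 − 0.4q_Y.
For Y: ∂π/∂q_Y = 162 − 8q_Y − 4q_W = 0 ⇒ q_Y = 20.25 − 0.5q_W.
Plugging q_Y into W's best response: q_W = 17.3 − 0.4(20.25 − 0.5q_W) ⇒ 0.8q_W = 9.2, so q_W = 11.5.
Then q_Y = 20.25 − 0.5·11.5 = 14.5.
Total export volume: 11.5 + 14.5 = 26.

26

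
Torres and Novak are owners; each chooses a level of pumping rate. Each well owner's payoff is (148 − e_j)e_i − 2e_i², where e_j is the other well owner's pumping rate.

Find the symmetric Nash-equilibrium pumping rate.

29.6

Torres's payoff is (148 − e_N)e_T − 2e_T².
∂π/∂e_T = 148 − e_N − 4e_T = 0, so e_T = 37 − 0.25e_N.
By symmetry e_N = e_T; substituting into the reaction function, 1.25e_T = 37 and e_T = 29.6.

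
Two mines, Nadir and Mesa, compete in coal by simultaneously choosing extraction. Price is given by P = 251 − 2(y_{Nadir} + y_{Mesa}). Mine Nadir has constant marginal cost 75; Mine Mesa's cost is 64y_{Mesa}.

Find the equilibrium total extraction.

Mine Nadir's profit: π = y_{Nadir}(251 − 2(y_{Nadir} + y_{Mesa})) − 75y_{Nadir}.
∂π/∂y_{Nadir} = 176 − 4y_{Nadir} − 2y_{Mesa} = 0, so y_{Nadir} = 44 − 0.5y_{Mesa}.
By the same steps for Mesa: y_{Mesa} = 46.75 − 0.5y_{Nadir}.
Solving the two reaction functions simultaneously: (1 − (−0.5)(−0.5))y_{Nadir} = 44 − 0.5·46.75, so 0.75y_{Nadir} = 20.625 and y_{Nadir} = 27.5.
Then y_{Mesa} = 46.75 − 0.5·27.5 = 33.
Total extraction: 27.5 + 33 = 60.5.

60.5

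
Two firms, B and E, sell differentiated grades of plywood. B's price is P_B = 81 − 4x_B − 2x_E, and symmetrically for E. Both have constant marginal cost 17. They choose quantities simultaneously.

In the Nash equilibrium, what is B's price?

42.6

Firm B's profit: π = x_B(81 − 4x_B − 2x_E) − 17x_B.
∂π/∂x_B = 64 − 8x_B − 2x_E = 0 ⇒ x_B = 8 − 0.25x_E.
By symmetry x_E = x_B; substituting into the reaction function, 1.25x_B = 8 and x_B = 6.4.
P_B = 81 − 4·6.4 − 2·6.4 = 42.6.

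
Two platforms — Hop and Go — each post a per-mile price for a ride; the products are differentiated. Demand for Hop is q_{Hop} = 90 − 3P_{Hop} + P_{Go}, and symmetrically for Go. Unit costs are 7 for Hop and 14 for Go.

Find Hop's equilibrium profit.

Hop's profit: π = (P_{Hop} − 7)(90 − 3P_{Hop} + P_{Go}).
∂π/∂P_{Hop} = 111 − 6P_{Hop} + P_{Go} = 0 ⇒ P_{Hop} = 18.5 + (1/6)P_{Go}.
Similarly P_{Go} = 22 + (1/6)P_{Hop}.
Substituting the second reaction function into the first: P_{Hop} = 18.5 + (1/6)(22 + (1/6)P_{Hop}), which gives (35/36)P_{Hop} = 133/6 ⇒ P_{Hop} = 22.8.
Then P_{Go} = 22 + (1/6)·22.8 = 25.8.
q_{Hop} = 90 − 3·22.8 + 25.8 = 47.4.
Profit = (22.8 − 7)·47.4 = 748.92.

748.92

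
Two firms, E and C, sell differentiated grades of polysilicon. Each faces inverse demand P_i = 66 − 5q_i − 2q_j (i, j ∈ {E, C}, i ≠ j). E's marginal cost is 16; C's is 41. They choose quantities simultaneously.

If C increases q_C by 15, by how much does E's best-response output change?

Firm E's profit: π = q_E(66 − 5q_E − 2q_C) − 16q_E.
∂π/∂q_E = 50 − 10q_E − 2q_C = 0 ⇒ q_E = 5 − 0.2q_C.
The reaction-function slope is −0.2, so a 15-unit rise in q_C moves q_E by −0.2 × 15 = −3. E's best response falls — the actions are strategic substitutes.

-3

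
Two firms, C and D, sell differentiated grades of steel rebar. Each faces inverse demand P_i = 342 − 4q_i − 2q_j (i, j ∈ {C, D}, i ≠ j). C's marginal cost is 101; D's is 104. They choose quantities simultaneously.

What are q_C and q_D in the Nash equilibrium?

24.2, 23.7

Firm C's profit: π = q_C(342 − 4q_C − 2q_D) − 101q_C.
∂π/∂q_C = 241 − 8q_C − 2q_D = 0 ⇒ q_C = 30.125 − 0.25q_D.
Similarly q_D = 29.75 − 0.25q_C.
Plugging q_D into C's best response: q_C = 30.125 − 0.25(29.75 − 0.25q_C) ⇒ 0.9375q_C = 22.6875, so q_C = 24.2.
Then q_D = 29.75 − 0.25·24.2 = 23.7.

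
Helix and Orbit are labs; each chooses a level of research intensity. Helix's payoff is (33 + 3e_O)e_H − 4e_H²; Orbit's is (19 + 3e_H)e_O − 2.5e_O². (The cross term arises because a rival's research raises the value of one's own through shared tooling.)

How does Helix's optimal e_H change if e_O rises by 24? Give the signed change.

Expanding Helix's payoff: 33e_H + 3e_Oe_H − 4e_H².
∂π/∂e_H = 33 + 3e_O − 8e_H = 0, so e_H = 4.125 + 0.375e_O.
The reaction-function slope is 0.375, so a 24-unit rise in e_O moves e_H by 0.375 × 24 = 9. Helix's best response rises — the actions are strategic complements.

9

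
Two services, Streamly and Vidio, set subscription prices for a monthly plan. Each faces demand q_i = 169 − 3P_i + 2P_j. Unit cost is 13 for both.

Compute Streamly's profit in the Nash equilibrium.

4563

Streamly's profit: π = (P_{Streamly} − 13)(169 − 3P_{Streamly} + 2P_{Vidio}).
∂π/∂P_{Streamly} = 208 − 6P_{Streamly} + 2P_{Vidio} = 0 ⇒ P_{Streamly} = 104/3 + (1/3)P_{Vidio}.
The game is symmetric, so in equilibrium P_{Vidio} = P_{Streamly}: the reaction function gives (2/3)P_{Streamly} = 104/3, hence P_{Streamly} = 52.
q_{Streamly} = 169 − 3·52 + 2·52 = 117.
Profit = (52 − 13)·117 = 4563.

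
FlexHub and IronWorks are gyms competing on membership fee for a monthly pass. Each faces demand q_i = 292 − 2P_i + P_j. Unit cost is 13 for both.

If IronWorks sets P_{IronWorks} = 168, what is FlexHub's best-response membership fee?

121.5

FlexHub's profit: π = (P_{FlexHub} − 13)(292 − 2P_{FlexHub} + P_{IronWorks}).
∂π/∂P_{FlexHub} = 318 − 4P_{FlexHub} + P_{IronWorks} = 0 ⇒ P_{FlexHub} = 79.5 + 0.25P_{IronWorks}.
At P_{IronWorks} = 168: P_{FlexHub} = 79.5 + 0.25·168 = 121.5.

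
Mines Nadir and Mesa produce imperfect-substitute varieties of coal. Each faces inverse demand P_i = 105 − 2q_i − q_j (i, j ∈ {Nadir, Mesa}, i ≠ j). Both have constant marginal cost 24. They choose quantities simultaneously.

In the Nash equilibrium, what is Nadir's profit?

Mine Nadir's profit: π = q_{Nadir}(105 − 2q_{Nadir} − q_{Mesa}) − 24q_{Nadir}.
∂π/∂q_{Nadir} = 81 − 4q_{Nadir} − q_{Mesa} = 0 ⇒ q_{Nadir} = 20.25 − 0.25q_{Mesa}.
The game is symmetric, so in equilibrium q_{Mesa} = q_{Nadir}: the reaction function gives 1.25q_{Nadir} = 20.25, hence q_{Nadir} = 16.2.
P_{Nadir} = 105 − 2·16.2 − 16.2 = 56.4.
Profit = (56.4 − 24)·16.2 = 524.88.

524.88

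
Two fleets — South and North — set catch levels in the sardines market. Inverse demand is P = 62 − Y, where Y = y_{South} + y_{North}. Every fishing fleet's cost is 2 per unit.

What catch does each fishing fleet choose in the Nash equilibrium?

20

Fishing fleet South's profit: π = y_{South}(62 − (y_{South} + y_{North})) − 2y_{South}.
∂π/∂y_{South} = 60 − 2y_{South} − y_{North} = 0, so y_{South} = 30 − 0.5y_{North}.
The game is symmetric, so in equilibrium y_{North} = y_{South}: the reaction function gives 1.5y_{South} = 30, hence y_{South} = 20.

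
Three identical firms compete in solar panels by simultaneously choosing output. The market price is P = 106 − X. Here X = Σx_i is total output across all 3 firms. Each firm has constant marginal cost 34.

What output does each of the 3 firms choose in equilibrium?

A representative firm's profit is π_i = x_i(106 − X) − 34x_i, with X = x_i + Σ_{j≠i} x_j.
First-order condition: 72 − 2x_i − Σ_{j≠i} x_j = 0.
Imposing symmetry (x_j = x for all j) turns Σ_{j≠i} x_j into 2x, so 72 = 4x and x = 18.

18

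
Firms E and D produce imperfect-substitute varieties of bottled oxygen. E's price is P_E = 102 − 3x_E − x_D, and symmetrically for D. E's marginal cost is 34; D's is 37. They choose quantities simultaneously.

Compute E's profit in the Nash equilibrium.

288.12

Firm E's profit: π = x_E(102 − 3x_E − x_D) − 34x_E.
∂π/∂x_E = 68 − 6x_E − x_D = 0 ⇒ x_E = 34/3 − (1/6)x_D.
Similarly x_D = 65/6 − (1/6)x_E.
Substituting the second reaction function into the first: x_E = 34/3 − (1/6)(65/6 − (1/6)x_E), which gives (35/36)x_E = 343/36 ⇒ x_E = 9.8.
Then x_D = 65/6 − (1/6)·9.8 = 9.2.
P_E = 102 − 3·9.8 − 9.2 = 63.4.
Profit = (63.4 − 34)·9.8 = 288.12.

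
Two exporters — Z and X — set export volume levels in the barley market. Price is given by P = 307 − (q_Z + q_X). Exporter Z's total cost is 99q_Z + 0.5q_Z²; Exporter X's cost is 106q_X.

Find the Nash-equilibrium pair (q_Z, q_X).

Exporter Z's profit: π = q_Z(307 − (q_Z + q_X)) − 99q_Z − 0.5q_Z².
∂π/∂q_Z = 208 − 3q_Z − q_X = 0, so q_Z = 208/3 − (1/3)q_X.
For X: ∂π/∂q_X = 201 − 2q_X − q_Z = 0 ⇒ q_X = 100.5 − 0.5q_Z.
Plugging q_X into Z's best response: q_Z = 208/3 − (1/3)(100.5 − 0.5q_Z) ⇒ (5/6)q_Z = 215/6, so q_Z = 43.
Then q_X = 100.5 − 0.5·43 = 79.

43, 79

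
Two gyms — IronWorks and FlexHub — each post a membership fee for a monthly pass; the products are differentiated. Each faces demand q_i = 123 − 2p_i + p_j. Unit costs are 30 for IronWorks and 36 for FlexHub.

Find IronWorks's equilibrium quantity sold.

IronWorks's profit: π = (p_{IronWorks} − 30)(123 − 2p_{IronWorks} + p_{FlexHub}).
∂π/∂p_{IronWorks} = 183 − 4p_{IronWorks} + p_{FlexHub} = 0 ⇒ p_{IronWorks} = 45.75 + 0.25p_{FlexHub}.
Similarly p_{FlexHub} = 48.75 + 0.25p_{IronWorks}.
Solving the two reaction functions simultaneously: (1 − (0.25)(0.25))p_{IronWorks} = 45.75 + 0.25·48.75, so 0.9375p_{IronWorks} = 57.9375 and p_{IronWorks} = 61.8.
Then p_{FlexHub} = 48.75 + 0.25·61.8 = 64.2.
q_{IronWorks} = 123 − 2·61.8 + 64.2 = 63.6.

63.6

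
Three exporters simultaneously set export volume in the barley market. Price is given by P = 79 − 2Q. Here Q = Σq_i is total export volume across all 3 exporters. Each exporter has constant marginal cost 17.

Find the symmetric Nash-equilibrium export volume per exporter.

A representative exporter's profit is π_i = q_i(79 − 2Q) − 17q_i, with Q = q_i + Σ_{j≠i} q_j.
First-order condition: 62 − 4q_i − 2Σ_{j≠i} q_j = 0.
With identical exporters, set every q_j = q: then 62 − 4q − 4q = 0, i.e. q = 62/8 = 7.75.

7.75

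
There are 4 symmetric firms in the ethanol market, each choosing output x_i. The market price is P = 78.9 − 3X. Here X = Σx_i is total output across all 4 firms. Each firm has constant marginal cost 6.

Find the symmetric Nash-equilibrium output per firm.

A representative firm's profit is π_i = x_i(78.9 − 3X) − 6x_i, with X = x_i + Σ_{j≠i} x_j.
First-order condition: 72.9 − 6x_i − 3Σ_{j≠i} x_j = 0.
In a symmetric equilibrium every firm chooses the same x, so Σ_{j≠i} x_j = 3x. The condition becomes 72.9 − 15x = 0, giving x = 72.9/15 = 4.86.

4.86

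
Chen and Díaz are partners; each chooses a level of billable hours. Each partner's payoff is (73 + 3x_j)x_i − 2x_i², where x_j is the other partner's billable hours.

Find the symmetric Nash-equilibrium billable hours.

Chen's payoff is (73 + 3x_D)x_C − 2x_C².
∂π/∂x_C = 73 + 3x_D − 4x_C = 0, so x_C = 18.25 + 0.75x_D.
The game is symmetric, so in equilibrium x_D = x_C: the reaction function gives 0.25x_C = 18.25, hence x_C = 73.

73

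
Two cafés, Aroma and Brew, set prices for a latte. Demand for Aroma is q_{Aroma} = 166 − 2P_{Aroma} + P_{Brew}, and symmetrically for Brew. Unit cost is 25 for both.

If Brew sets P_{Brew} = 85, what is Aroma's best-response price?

Aroma's profit: π = (P_{Aroma} − 25)(166 − 2P_{Aroma} + P_{Brew}).
∂π/∂P_{Aroma} = 216 − 4P_{Aroma} + P_{Brew} = 0 ⇒ P_{Aroma} = 54 + 0.25P_{Brew}.
At P_{Brew} = 85: P_{Aroma} = 54 + 0.25·85 = 75.25.

75.25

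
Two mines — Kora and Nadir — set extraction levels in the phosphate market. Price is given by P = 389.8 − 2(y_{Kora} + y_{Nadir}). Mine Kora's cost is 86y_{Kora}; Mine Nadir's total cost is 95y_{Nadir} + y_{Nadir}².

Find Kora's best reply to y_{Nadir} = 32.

Mine Kora's profit: π = y_{Kora}(389.8 − 2(y_{Kora} + y_{Nadir})) − 86y_{Kora}.
∂π/∂y_{Kora} = 303.8 − 4y_{Kora} − 2y_{Nadir} = 0, so y_{Kora} = 75.95 − 0.5y_{Nadir}.
At y_{Nadir} = 32: y_{Kora} = 75.95 − 0.5·32 = 59.95.

59.95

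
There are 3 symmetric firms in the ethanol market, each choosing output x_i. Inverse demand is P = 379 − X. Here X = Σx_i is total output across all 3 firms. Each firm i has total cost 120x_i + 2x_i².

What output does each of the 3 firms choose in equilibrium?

A representative firm's profit is π_i = x_i(379 − X) − 120x_i − 2x_i², with X = x_i + Σ_{j≠i} x_j.
First-order condition: 259 − 6x_i − Σ_{j≠i} x_j = 0.
In a symmetric equilibrium every firm chooses the same x, so Σ_{j≠i} x_j = 2x. The condition becomes 259 − 8x = 0, giving x = 259/8 = 32.375.

32.375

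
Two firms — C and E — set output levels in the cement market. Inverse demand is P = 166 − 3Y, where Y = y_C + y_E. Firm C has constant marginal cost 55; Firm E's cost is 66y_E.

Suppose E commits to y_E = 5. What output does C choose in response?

16

Firm C's profit: π = y_C(166 − 3(y_C + y_E)) − 55y_C.
∂π/∂y_C = 111 − 6y_C − 3y_E = 0, so y_C = 18.5 − 0.5y_E.
At y_E = 5: y_C = 18.5 − 0.5·5 = 16.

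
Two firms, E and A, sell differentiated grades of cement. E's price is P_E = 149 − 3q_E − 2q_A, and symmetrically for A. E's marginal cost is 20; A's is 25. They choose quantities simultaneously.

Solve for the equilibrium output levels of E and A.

Firm E's profit: π = q_E(149 − 3q_E − 2q_A) − 20q_E.
∂π/∂q_E = 129 − 6q_E − 2q_A = 0 ⇒ q_E = 21.5 − (1/3)q_A.
Similarly q_A = 62/3 − (1/3)q_E.
Plugging q_A into E's best response: q_E = 21.5 − (1/3)(62/3 − (1/3)q_E) ⇒ (8/9)q_E = 263/18, so q_E = 16.4375.
Then q_A = 62/3 − (1/3)·16.4375 = 15.1875.

16.4375, 15.1875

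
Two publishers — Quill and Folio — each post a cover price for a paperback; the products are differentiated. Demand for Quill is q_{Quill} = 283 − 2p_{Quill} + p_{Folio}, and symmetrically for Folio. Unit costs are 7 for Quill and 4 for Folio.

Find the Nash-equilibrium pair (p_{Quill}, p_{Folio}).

Quill's profit: π = (p_{Quill} − 7)(283 − 2p_{Quill} + p_{Folio}).
∂π/∂p_{Quill} = 297 − 4p_{Quill} + p_{Folio} = 0 ⇒ p_{Quill} = 74.25 + 0.25p_{Folio}.
Similarly p_{Folio} = 72.75 + 0.25p_{Quill}.
Substituting the second reaction function into the first: p_{Quill} = 74.25 + 0.25(72.75 + 0.25p_{Quill}), which gives 0.9375p_{Quill} = 92.4375 ⇒ p_{Quill} = 98.6.
Then p_{Folio} = 72.75 + 0.25·98.6 = 97.4.

98.6, 97.4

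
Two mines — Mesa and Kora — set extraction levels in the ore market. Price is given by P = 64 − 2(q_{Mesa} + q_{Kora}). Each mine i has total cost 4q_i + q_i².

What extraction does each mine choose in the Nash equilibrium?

Mine Mesa's profit: π = q_{Mesa}(64 − 2(q_{Mesa} + q_{Kora})) − 4q_{Mesa} − q_{Mesa}².
∂π/∂q_{Mesa} = 60 − 6q_{Mesa} − 2q_{Kora} = 0, so q_{Mesa} = 10 − (1/3)q_{Kora}.
The game is symmetric, so in equilibrium q_{Kora} = q_{Mesa}: the reaction function gives (4/3)q_{Mesa} = 10, hence q_{Mesa} = 7.5.

7.5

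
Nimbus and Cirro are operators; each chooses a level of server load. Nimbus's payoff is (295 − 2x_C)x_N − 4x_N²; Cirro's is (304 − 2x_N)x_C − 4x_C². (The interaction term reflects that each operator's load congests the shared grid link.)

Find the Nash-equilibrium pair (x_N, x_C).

Expanding Nimbus's payoff: 295x_N − 2x_Cx_N − 4x_N².
∂π/∂x_N = 295 − 2x_C − 8x_N = 0, so x_N = 36.875 − 0.25x_C.
Likewise for Cirro: x_C = 38 − 0.25x_N.
Substituting the second reaction function into the first: x_N = 36.875 − 0.25(38 − 0.25x_N), which gives 0.9375x_N = 27.375 ⇒ x_N = 29.2.
Then x_C = 38 − 0.25·29.2 = 30.7.

29.2, 30.7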